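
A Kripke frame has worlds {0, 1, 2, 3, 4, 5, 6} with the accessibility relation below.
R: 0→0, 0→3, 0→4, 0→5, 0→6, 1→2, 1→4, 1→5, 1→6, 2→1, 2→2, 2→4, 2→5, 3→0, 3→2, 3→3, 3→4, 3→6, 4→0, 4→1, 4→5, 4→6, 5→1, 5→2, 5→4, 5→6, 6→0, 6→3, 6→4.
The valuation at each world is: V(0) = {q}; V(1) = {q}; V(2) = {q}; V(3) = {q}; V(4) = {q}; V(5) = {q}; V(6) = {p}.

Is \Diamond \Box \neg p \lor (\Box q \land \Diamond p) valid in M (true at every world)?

No

Let φ = \Diamond \Box \neg p \lor (\Box q \land \Diamond p). Evaluate φ at each world:
  0 (successors {0, 3, 4, 5, 6}): φ is true.
  1 (successors {2, 4, 5, 6}): φ is true.
  2 (successors {1, 2, 4, 5}): φ is true.
  3 (successors {0, 2, 3, 4, 6}): φ is true.
  4 (successors {0, 1, 5, 6}): φ is true.
  5 (successors {1, 2, 4, 6}): φ is true.
  6 (successors {0, 3, 4}): φ is false.
Detail at 6 (counterexample):
  At 6: \Diamond \Box \neg p is false, \Box q \land \Diamond p is false, so \Diamond \Box \neg p \lor (\Box q \land \Diamond p) is false.
    At 6: \Diamond \Box \neg p requires \Box \neg p at some successor in {0, 3, 4}.
      At 0: \Box \neg p is false.
      At 3: \Box \neg p is false.
      At 4: \Box \neg p is false.
    So \Diamond \Box \neg p is false at 6.
    At 6: \Box q is true, \Diamond p is false, so \Box q \land \Diamond p is false.
      At 6: \Box q requires q at every successor {0, 3, 4}.
        At 0: q is true.
        At 3: q is true.
        At 4: q is true.
      So \Box q is true at 6.
      At 6: \Diamond p requires p at some successor in {0, 3, 4}.
        At 0: p is false.
        At 3: p is false.
        At 4: p is false.
      So \Diamond p is false at 6.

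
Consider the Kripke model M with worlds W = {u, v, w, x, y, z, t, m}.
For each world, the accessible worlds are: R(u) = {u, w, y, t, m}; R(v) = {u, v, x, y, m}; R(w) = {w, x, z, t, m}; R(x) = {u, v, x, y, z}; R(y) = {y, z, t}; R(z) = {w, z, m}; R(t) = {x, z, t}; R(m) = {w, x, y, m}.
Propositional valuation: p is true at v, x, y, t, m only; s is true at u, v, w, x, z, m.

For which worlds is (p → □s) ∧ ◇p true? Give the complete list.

u, w, z

Let φ = (p → □s) ∧ ◇p. Evaluate φ at each world:
  u (successors {u, w, y, t, m}): φ is true.
  v (successors {u, v, x, y, m}): φ is false.
  w (successors {w, x, z, t, m}): φ is true.
  x (successors {u, v, x, y, z}): φ is false.
  y (successors {y, z, t}): φ is false.
  z (successors {w, z, m}): φ is true.
  t (successors {x, z, t}): φ is false.
  m (successors {w, x, y, m}): φ is false.
For instance, at w:
  At w: p → □s is true, ◇p is true, so (p → □s) ∧ ◇p is true.
    At w: p is false, □s is false, so p → □s is true.
      At w: □s requires s at every successor {w, x, z, t, m}.
        s fails at t, so □s is false at w.
    At w: ◇p requires p at some successor in {w, x, z, t, m}.
      p holds at x, so ◇p is true at w.
Satisfying worlds: {u, w, z}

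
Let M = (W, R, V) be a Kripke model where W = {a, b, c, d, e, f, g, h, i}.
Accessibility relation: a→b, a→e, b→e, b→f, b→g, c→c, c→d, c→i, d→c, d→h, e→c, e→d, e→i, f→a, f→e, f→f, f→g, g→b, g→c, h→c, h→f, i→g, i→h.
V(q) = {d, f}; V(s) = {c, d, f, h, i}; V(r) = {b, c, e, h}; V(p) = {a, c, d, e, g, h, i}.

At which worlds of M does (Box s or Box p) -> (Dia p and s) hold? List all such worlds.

a, b, c, d, f, g, h, i

Let φ = (Box s or Box p) -> (Dia p and s). Evaluate φ at each world:
  a (successors {b, e}): φ is true.
  b (successors {e, f, g}): φ is true.
  c (successors {c, d, i}): φ is true.
  d (successors {c, h}): φ is true.
  e (successors {c, d, i}): φ is false.
  f (successors {a, e, f, g}): φ is true.
  g (successors {b, c}): φ is true.
  h (successors {c, f}): φ is true.
  i (successors {g, h}): φ is true.
For instance, at h:
  At h: Box s or Box p is true, Dia p and s is true, so (Box s or Box p) -> (Dia p and s) is true.
    At h: Box s is true, Box p is false, so Box s or Box p is true.
      At h: Box s requires s at every successor {c, f}.
        At c: s is true.
        At f: s is true.
      So Box s is true at h.
      At h: Box p requires p at every successor {c, f}.
        p fails at f, so Box p is false at h.
    At h: Dia p is true, s is true, so Dia p and s is true.
      At h: Dia p requires p at some successor in {c, f}.
        p holds at c, so Dia p is true at h.
Satisfying worlds: {a, b, c, d, f, g, h, i}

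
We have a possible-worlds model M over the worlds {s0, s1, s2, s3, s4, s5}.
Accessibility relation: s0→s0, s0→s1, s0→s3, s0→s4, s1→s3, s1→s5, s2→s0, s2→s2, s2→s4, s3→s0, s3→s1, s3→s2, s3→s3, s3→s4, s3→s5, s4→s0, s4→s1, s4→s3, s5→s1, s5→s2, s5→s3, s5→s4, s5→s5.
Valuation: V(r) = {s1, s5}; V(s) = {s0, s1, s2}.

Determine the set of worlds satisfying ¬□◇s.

Let φ = ¬□◇s. Evaluate φ at each world:
  s0 (successors {s0, s1, s3, s4}): φ is true.
  s1 (successors {s3, s5}): φ is false.
  s2 (successors {s0, s2, s4}): φ is false.
  s3 (successors {s0, s1, s2, s3, s4, s5}): φ is true.
  s4 (successors {s0, s1, s3}): φ is true.
  s5 (successors {s1, s2, s3, s4, s5}): φ is true.
For instance, at s2:
  At s2: □◇s is true, so ¬□◇s is false.
    At s2: □◇s requires ◇s at every successor {s0, s2, s4}.
      At s0: ◇s is true.
      At s2: ◇s is true.
      At s4: ◇s is true.
    So □◇s is true at s2.
Satisfying worlds: {s0, s3, s4, s5}

s0, s3, s4, s5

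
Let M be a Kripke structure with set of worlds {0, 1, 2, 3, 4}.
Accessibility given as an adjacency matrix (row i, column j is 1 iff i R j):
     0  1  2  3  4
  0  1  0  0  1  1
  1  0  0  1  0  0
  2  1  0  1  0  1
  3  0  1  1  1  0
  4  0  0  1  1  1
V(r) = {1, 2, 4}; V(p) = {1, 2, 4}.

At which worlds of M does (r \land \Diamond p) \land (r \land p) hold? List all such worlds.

1, 2, 4

Recall that \Diamond ψ holds at a world iff ψ holds at some accessible world.
Let φ = (r \land \Diamond p) \land (r \land p). Evaluate φ at each world:
  0 (successors {0, 3, 4}): φ is false.
  1 (successors {2}): φ is true.
  2 (successors {0, 2, 4}): φ is true.
  3 (successors {1, 2, 3}): φ is false.
  4 (successors {2, 3, 4}): φ is true.
For instance, at 2:
  At 2: r \land \Diamond p is true, r \land p is true, so (r \land \Diamond p) \land (r \land p) is true.
    At 2: r is true, \Diamond p is true, so r \land \Diamond p is true.
      At 2: \Diamond p requires p at some successor in {0, 2, 4}.
        p holds at 2, so \Diamond p is true at 2.
Satisfying worlds: {1, 2, 4}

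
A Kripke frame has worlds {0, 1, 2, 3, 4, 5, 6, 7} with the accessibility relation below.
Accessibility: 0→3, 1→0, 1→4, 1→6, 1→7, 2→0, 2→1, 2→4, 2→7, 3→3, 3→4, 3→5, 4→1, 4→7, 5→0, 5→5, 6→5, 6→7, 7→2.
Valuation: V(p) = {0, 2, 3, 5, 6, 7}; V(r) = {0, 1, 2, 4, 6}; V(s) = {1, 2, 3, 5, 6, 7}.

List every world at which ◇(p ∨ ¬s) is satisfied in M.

0, 1, 2, 3, 4, 5, 6, 7

Recall that ◇ψ holds at a world iff ψ holds at some accessible world.
Let φ = ◇(p ∨ ¬s). Evaluate φ at each world:
  0 (successors {3}): φ is true.
  1 (successors {0, 4, 6, 7}): φ is true.
  2 (successors {0, 1, 4, 7}): φ is true.
  3 (successors {3, 4, 5}): φ is true.
  4 (successors {1, 7}): φ is true.
  5 (successors {0, 5}): φ is true.
  6 (successors {5, 7}): φ is true.
  7 (successors {2}): φ is true.
For instance, at 4:
  At 4: ◇(p ∨ ¬s) requires p ∨ ¬s at some successor in {1, 7}.
    p ∨ ¬s holds at 7, so ◇(p ∨ ¬s) is true at 4.
Satisfying worlds: {0, 1, 2, 3, 4, 5, 6, 7}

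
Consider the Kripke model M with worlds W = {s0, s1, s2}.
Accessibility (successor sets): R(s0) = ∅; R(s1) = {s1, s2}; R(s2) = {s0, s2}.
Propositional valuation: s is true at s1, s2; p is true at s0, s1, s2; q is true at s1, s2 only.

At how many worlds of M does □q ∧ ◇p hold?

Let φ = □q ∧ ◇p. Evaluate φ at each world:
  s0 (successors ∅): φ is false.
  s1 (successors {s1, s2}): φ is true.
  s2 (successors {s0, s2}): φ is false.
For instance, at s1:
  At s1: □q is true, ◇p is true, so □q ∧ ◇p is true.
    At s1: □q requires q at every successor {s1, s2}.
      At s1: q is true.
      At s2: q is true.
    So □q is true at s1.
    At s1: ◇p requires p at some successor in {s1, s2}.
      p holds at s1, so ◇p is true at s1.
Satisfying worlds: {s1}

1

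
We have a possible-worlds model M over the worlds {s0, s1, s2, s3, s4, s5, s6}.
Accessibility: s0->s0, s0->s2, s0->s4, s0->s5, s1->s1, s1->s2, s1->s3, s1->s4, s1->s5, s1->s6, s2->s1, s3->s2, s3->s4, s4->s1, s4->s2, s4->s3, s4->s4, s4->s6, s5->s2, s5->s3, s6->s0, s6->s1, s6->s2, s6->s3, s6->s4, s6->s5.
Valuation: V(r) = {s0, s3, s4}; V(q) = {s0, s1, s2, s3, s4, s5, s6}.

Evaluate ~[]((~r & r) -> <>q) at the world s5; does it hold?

No

Recall that []ψ holds at a world iff ψ holds at every accessible world, and <>ψ holds iff ψ holds at some accessible world.
At s5: []((~r & r) -> <>q) is true, so ~[]((~r & r) -> <>q) is false.
  At s5: []((~r & r) -> <>q) requires (~r & r) -> <>q at every successor {s2, s3}.
      At s2: ~r & r is false, <>q is true, so (~r & r) -> <>q is true.
      At s3: ~r & r is false, <>q is true, so (~r & r) -> <>q is true.
  So []((~r & r) -> <>q) is true at s5.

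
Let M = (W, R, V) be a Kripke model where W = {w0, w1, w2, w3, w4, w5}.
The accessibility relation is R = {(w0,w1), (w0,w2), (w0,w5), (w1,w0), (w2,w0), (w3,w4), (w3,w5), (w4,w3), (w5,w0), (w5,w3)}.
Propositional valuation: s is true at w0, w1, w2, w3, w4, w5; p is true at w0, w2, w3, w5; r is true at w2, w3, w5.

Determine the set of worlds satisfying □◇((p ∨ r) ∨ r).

Let φ = □◇((p ∨ r) ∨ r). Evaluate φ at each world:
  w0 (successors {w1, w2, w5}): φ is true.
  w1 (successors {w0}): φ is true.
  w2 (successors {w0}): φ is true.
  w3 (successors {w4, w5}): φ is true.
  w4 (successors {w3}): φ is true.
  w5 (successors {w0, w3}): φ is true.
For instance, at w0:
  At w0: □◇((p ∨ r) ∨ r) requires ◇((p ∨ r) ∨ r) at every successor {w1, w2, w5}.
      At w1: ◇((p ∨ r) ∨ r) requires (p ∨ r) ∨ r at some successor in {w0}.
        (p ∨ r) ∨ r holds at w0, so ◇((p ∨ r) ∨ r) is true at w1.
      At w2: ◇((p ∨ r) ∨ r) requires (p ∨ r) ∨ r at some successor in {w0}.
        (p ∨ r) ∨ r holds at w0, so ◇((p ∨ r) ∨ r) is true at w2.
      At w5: ◇((p ∨ r) ∨ r) requires (p ∨ r) ∨ r at some successor in {w0, w3}.
        (p ∨ r) ∨ r holds at w0, so ◇((p ∨ r) ∨ r) is true at w5.
  So □◇((p ∨ r) ∨ r) is true at w0.
Satisfying worlds: {w0, w1, w2, w3, w4, w5}

w0, w1, w2, w3, w4, w5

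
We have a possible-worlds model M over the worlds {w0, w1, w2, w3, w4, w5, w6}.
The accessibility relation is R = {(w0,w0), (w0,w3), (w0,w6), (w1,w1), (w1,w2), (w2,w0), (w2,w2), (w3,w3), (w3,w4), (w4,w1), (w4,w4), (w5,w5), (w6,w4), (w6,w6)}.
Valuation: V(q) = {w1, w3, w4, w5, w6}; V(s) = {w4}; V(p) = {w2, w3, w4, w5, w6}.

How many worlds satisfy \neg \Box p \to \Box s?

Recall that \Box ψ holds at a world iff ψ holds at every accessible world, and \Diamond ψ holds iff ψ holds at some accessible world.
Let φ = \neg \Box p \to \Box s. Evaluate φ at each world:
  w0 (successors {w0, w3, w6}): φ is false.
  w1 (successors {w1, w2}): φ is false.
  w2 (successors {w0, w2}): φ is false.
  w3 (successors {w3, w4}): φ is true.
  w4 (successors {w1, w4}): φ is false.
  w5 (successors {w5}): φ is true.
  w6 (successors {w4, w6}): φ is true.
For instance, at w6:
  At w6: \neg \Box p is false, \Box s is false, so \neg \Box p \to \Box s is true.
    At w6: \Box p is true, so \neg \Box p is false.
      At w6: \Box p requires p at every successor {w4, w6}.
        At w4: p is true.
        At w6: p is true.
      So \Box p is true at w6.
    At w6: \Box s requires s at every successor {w4, w6}.
      s fails at w6, so \Box s is false at w6.
Satisfying worlds: {w3, w5, w6}

3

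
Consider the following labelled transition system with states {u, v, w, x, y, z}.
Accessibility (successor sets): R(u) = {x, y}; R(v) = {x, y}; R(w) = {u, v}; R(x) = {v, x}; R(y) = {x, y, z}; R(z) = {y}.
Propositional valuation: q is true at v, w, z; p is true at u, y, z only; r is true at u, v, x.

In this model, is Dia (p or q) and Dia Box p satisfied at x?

Recall that Box ψ holds at a world iff ψ holds at every accessible world, and Dia ψ holds iff ψ holds at some accessible world.
At x: Dia (p or q) is true, Dia Box p is false, so Dia (p or q) and Dia Box p is false.
  At x: Dia (p or q) requires p or q at some successor in {v, x}.
    p or q holds at v, so Dia (p or q) is true at x.
  At x: Dia Box p requires Box p at some successor in {v, x}.
    At v: Box p is false.
    At x: Box p is false.
  So Dia Box p is false at x.

No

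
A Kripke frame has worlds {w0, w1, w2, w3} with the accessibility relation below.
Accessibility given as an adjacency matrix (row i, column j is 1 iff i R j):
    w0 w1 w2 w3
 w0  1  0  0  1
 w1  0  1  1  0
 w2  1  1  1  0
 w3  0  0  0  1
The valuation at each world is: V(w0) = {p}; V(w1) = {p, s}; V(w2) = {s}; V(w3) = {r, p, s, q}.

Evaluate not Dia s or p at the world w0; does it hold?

Recall that Dia ψ holds at a world iff ψ holds at some accessible world.
At w0: not Dia s is false, p is true, so not Dia s or p is true.
  At w0: Dia s is true, so not Dia s is false.
    At w0: Dia s requires s at some successor in {w0, w3}.
      s holds at w3, so Dia s is true at w0.

Yes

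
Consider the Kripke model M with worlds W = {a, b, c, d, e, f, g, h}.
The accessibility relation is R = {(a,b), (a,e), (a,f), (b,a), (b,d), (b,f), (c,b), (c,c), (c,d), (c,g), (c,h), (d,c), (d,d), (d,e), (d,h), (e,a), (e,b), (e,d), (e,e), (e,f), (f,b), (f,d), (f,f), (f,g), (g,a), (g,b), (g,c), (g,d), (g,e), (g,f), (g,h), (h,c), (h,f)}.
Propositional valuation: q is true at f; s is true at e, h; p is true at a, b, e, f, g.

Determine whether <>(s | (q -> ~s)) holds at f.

At f: <>(s | (q -> ~s)) requires s | (q -> ~s) at some successor in {b, d, f, g}.
  s | (q -> ~s) holds at b, so <>(s | (q -> ~s)) is true at f.

Yes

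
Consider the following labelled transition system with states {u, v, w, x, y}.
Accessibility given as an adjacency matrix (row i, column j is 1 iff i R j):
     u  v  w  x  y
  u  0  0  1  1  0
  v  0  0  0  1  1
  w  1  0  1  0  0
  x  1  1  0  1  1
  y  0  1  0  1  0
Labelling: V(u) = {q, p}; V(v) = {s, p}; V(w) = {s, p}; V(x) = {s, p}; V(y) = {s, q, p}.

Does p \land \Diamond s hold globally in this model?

Yes

Let φ = p \land \Diamond s. Evaluate φ at each world:
  u (successors {w, x}): φ is true.
  v (successors {x, y}): φ is true.
  w (successors {u, w}): φ is true.
  x (successors {u, v, x, y}): φ is true.
  y (successors {v, x}): φ is true.
For instance, at y:
  At y: p is true, \Diamond s is true, so p \land \Diamond s is true.
    At y: \Diamond s requires s at some successor in {v, x}.
      s holds at v, so \Diamond s is true at y.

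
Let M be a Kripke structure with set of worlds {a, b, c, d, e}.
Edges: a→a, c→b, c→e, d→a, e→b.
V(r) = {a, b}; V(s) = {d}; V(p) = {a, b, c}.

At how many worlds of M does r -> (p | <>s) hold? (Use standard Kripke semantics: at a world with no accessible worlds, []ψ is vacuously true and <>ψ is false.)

Let φ = r -> (p | <>s). Evaluate φ at each world:
  a (successors {a}): φ is true.
  b (successors ∅): φ is true.
  c (successors {b, e}): φ is true.
  d (successors {a}): φ is true.
  e (successors {b}): φ is true.
For instance, at c:
  At c: r is false, p | <>s is true, so r -> (p | <>s) is true.
    At c: p is true, <>s is false, so p | <>s is true.
      At c: <>s requires s at some successor in {b, e}.
        At b: s is false.
        At e: s is false.
      So <>s is false at c.
Satisfying worlds: {a, b, c, d, e}

5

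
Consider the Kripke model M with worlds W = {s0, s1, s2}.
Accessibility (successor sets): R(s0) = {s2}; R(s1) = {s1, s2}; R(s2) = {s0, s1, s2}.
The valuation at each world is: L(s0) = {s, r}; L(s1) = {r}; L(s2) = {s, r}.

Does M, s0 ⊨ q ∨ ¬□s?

No

Recall that □ψ holds at a world iff ψ holds at every accessible world, and ◇ψ holds iff ψ holds at some accessible world.
At s0: q is false, ¬□s is false, so q ∨ ¬□s is false.
  At s0: □s is true, so ¬□s is false.
    At s0: □s requires s at every successor {s2}.
      At s2: s is true.
    So □s is true at s0.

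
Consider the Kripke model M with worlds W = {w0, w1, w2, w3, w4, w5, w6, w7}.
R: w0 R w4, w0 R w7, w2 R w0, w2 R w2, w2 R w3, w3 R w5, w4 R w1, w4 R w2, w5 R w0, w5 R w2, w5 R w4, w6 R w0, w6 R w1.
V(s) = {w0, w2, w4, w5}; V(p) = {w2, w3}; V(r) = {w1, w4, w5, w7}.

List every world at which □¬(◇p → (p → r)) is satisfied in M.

w1, w7

Recall that □ψ holds at a world iff ψ holds at every accessible world, and ◇ψ holds iff ψ holds at some accessible world.
Let φ = □¬(◇p → (p → r)). Evaluate φ at each world:
  w0 (successors {w4, w7}): φ is false.
  w1 (successors ∅): φ is true.
  w2 (successors {w0, w2, w3}): φ is false.
  w3 (successors {w5}): φ is false.
  w4 (successors {w1, w2}): φ is false.
  w5 (successors {w0, w2, w4}): φ is false.
  w6 (successors {w0, w1}): φ is false.
  w7 (successors ∅): φ is true.
For instance, at w3:
  At w3: □¬(◇p → (p → r)) requires ¬(◇p → (p → r)) at every successor {w5}.
    ¬(◇p → (p → r)) fails at w5, so □¬(◇p → (p → r)) is false at w3.
      At w5: ◇p → (p → r) is true, so ¬(◇p → (p → r)) is false.
Satisfying worlds: {w1, w7}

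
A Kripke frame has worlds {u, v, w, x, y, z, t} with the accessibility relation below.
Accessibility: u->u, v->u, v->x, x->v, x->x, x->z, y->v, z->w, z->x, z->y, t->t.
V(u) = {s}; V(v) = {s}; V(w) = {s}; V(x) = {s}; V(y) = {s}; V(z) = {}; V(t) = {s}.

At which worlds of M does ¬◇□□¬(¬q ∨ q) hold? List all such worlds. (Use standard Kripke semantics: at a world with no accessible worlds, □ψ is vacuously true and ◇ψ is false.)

u, v, w, x, y, t

Let φ = ¬◇□□¬(¬q ∨ q). Evaluate φ at each world:
  u (successors {u}): φ is true.
  v (successors {u, x}): φ is true.
  w (successors ∅): φ is true.
  x (successors {v, x, z}): φ is true.
  y (successors {v}): φ is true.
  z (successors {w, x, y}): φ is false.
  t (successors {t}): φ is true.
For instance, at t:
  At t: ◇□□¬(¬q ∨ q) is false, so ¬◇□□¬(¬q ∨ q) is true.
    At t: ◇□□¬(¬q ∨ q) requires □□¬(¬q ∨ q) at some successor in {t}.
      At t: □□¬(¬q ∨ q) is false.
    So ◇□□¬(¬q ∨ q) is false at t.
Satisfying worlds: {u, v, w, x, y, t}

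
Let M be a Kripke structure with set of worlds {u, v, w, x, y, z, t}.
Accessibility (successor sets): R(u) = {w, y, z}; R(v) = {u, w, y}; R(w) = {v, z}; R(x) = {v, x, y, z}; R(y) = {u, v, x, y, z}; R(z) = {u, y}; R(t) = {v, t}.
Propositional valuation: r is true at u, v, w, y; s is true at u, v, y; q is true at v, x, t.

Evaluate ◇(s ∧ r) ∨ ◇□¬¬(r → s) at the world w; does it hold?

Yes

At w: ◇(s ∧ r) is true, ◇□¬¬(r → s) is true, so ◇(s ∧ r) ∨ ◇□¬¬(r → s) is true.
  At w: ◇(s ∧ r) requires s ∧ r at some successor in {v, z}.
    s ∧ r holds at v, so ◇(s ∧ r) is true at w.
  At w: ◇□¬¬(r → s) requires □¬¬(r → s) at some successor in {v, z}.
    □¬¬(r → s) holds at z, so ◇□¬¬(r → s) is true at w.
      At z: □¬¬(r → s) requires ¬¬(r → s) at every successor {u, y}.
        At u: ¬¬(r → s) is true.
        At y: ¬¬(r → s) is true.
      So □¬¬(r → s) is true at z.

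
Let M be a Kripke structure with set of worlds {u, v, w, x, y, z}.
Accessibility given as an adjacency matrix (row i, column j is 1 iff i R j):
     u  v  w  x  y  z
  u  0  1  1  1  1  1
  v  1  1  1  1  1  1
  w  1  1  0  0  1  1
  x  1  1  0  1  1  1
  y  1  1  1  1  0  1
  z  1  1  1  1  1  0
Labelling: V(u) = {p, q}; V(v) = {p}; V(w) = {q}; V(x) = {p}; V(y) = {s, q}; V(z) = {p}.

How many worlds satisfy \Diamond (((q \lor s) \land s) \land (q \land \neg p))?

Recall that \Diamond ψ holds at a world iff ψ holds at some accessible world.
Let φ = \Diamond (((q \lor s) \land s) \land (q \land \neg p)). Evaluate φ at each world:
  u (successors {v, w, x, y, z}): φ is true.
  v (successors {u, v, w, x, y, z}): φ is true.
  w (successors {u, v, y, z}): φ is true.
  x (successors {u, v, x, y, z}): φ is true.
  y (successors {u, v, w, x, z}): φ is false.
  z (successors {u, v, w, x, y}): φ is true.
For instance, at y:
  At y: \Diamond (((q \lor s) \land s) \land (q \land \neg p)) requires ((q \lor s) \land s) \land (q \land \neg p) at some successor in {u, v, w, x, z}.
    At u: ((q \lor s) \land s) \land (q \land \neg p) is false.
    At v: ((q \lor s) \land s) \land (q \land \neg p) is false.
    At w: ((q \lor s) \land s) \land (q \land \neg p) is false.
    At x: ((q \lor s) \land s) \land (q \land \neg p) is false.
    At z: ((q \lor s) \land s) \land (q \land \neg p) is false.
  So \Diamond (((q \lor s) \land s) \land (q \land \neg p)) is false at y.
Satisfying worlds: {u, v, w, x, z}

5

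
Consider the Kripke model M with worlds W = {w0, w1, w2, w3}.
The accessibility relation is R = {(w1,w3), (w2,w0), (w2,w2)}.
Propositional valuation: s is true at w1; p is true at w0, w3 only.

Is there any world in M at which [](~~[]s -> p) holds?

Yes

Let φ = [](~~[]s -> p). Evaluate φ at each world:
  w0 (successors ∅): φ is true.
  w1 (successors {w3}): φ is true.
  w2 (successors {w0, w2}): φ is true.
  w3 (successors ∅): φ is true.
Detail at w0 (witness):
  At w0: no accessible worlds, so [](~~[]s -> p) holds vacuously.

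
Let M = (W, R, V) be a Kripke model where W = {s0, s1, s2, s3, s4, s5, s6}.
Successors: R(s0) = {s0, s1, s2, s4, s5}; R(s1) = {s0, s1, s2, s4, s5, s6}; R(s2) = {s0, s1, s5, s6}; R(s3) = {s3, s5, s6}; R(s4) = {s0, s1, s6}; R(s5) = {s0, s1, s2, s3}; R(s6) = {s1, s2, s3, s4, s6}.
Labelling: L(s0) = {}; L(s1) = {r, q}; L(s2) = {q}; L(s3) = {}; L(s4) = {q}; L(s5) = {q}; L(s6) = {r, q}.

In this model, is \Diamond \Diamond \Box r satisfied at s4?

No

Recall that \Box ψ holds at a world iff ψ holds at every accessible world, and \Diamond ψ holds iff ψ holds at some accessible world.
At s4: \Diamond \Diamond \Box r requires \Diamond \Box r at some successor in {s0, s1, s6}.
  At s0: \Diamond \Box r is false.
  At s1: \Diamond \Box r is false.
  At s6: \Diamond \Box r is false.
So \Diamond \Diamond \Box r is false at s4.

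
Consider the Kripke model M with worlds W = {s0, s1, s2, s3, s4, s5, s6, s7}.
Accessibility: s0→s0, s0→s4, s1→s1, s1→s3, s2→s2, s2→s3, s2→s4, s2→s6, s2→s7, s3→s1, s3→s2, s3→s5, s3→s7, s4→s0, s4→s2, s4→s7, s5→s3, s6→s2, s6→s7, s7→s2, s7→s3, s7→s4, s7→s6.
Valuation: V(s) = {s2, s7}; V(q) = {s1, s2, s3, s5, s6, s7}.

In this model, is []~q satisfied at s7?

No

Recall that []ψ holds at a world iff ψ holds at every accessible world, and <>ψ holds iff ψ holds at some accessible world.
At s7: []~q requires ~q at every successor {s2, s3, s4, s6}.
  ~q fails at s2, so []~q is false at s7.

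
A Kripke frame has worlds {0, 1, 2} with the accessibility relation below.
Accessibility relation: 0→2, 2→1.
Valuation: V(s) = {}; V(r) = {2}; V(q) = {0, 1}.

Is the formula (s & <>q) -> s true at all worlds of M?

Let φ = (s & <>q) -> s. Evaluate φ at each world:
  0 (successors {2}): φ is true.
  1 (successors ∅): φ is true.
  2 (successors {1}): φ is true.
For instance, at 0:
  At 0: s & <>q is false, s is false, so (s & <>q) -> s is true.
    At 0: s is false, <>q is false, so s & <>q is false.
      At 0: <>q requires q at some successor in {2}.
        At 2: q is false.
      So <>q is false at 0.

Yes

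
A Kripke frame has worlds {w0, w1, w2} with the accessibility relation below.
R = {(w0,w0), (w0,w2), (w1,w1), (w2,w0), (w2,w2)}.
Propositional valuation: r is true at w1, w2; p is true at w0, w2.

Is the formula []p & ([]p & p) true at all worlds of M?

No

Let φ = []p & ([]p & p). Evaluate φ at each world:
  w0 (successors {w0, w2}): φ is true.
  w1 (successors {w1}): φ is false.
  w2 (successors {w0, w2}): φ is true.
Detail at w1 (counterexample):
  At w1: []p is false, []p & p is false, so []p & ([]p & p) is false.
    At w1: []p requires p at every successor {w1}.
      p fails at w1, so []p is false at w1.
    At w1: []p is false, p is false, so []p & p is false.
      At w1: []p requires p at every successor {w1}.
        p fails at w1, so []p is false at w1.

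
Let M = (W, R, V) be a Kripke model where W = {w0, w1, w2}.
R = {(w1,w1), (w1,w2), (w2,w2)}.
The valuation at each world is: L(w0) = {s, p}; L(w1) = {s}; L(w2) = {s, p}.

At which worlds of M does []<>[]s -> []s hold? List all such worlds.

w0, w1, w2

Let φ = []<>[]s -> []s. Evaluate φ at each world:
  w0 (successors ∅): φ is true.
  w1 (successors {w1, w2}): φ is true.
  w2 (successors {w2}): φ is true.
For instance, at w2:
  At w2: []<>[]s is true, []s is true, so []<>[]s -> []s is true.
    At w2: []<>[]s requires <>[]s at every successor {w2}.
      At w2: <>[]s is true.
    So []<>[]s is true at w2.
    At w2: []s requires s at every successor {w2}.
      At w2: s is true.
    So []s is true at w2.
Satisfying worlds: {w0, w1, w2}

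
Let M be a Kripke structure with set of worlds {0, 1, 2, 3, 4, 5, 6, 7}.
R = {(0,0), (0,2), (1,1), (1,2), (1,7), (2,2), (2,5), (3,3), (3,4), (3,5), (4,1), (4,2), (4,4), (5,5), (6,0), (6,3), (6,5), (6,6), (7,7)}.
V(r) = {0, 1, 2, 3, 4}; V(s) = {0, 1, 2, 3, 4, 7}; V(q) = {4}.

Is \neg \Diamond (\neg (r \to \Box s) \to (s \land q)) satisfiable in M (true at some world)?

No

Let φ = \neg \Diamond (\neg (r \to \Box s) \to (s \land q)). Evaluate φ at each world:
  0 (successors {0, 2}): φ is false.
  1 (successors {1, 2, 7}): φ is false.
  2 (successors {2, 5}): φ is false.
  3 (successors {3, 4, 5}): φ is false.
  4 (successors {1, 2, 4}): φ is false.
  5 (successors {5}): φ is false.
  6 (successors {0, 3, 5, 6}): φ is false.
  7 (successors {7}): φ is false.
For instance, at 7:
  At 7: \Diamond (\neg (r \to \Box s) \to (s \land q)) is true, so \neg \Diamond (\neg (r \to \Box s) \to (s \land q)) is false.
    At 7: \Diamond (\neg (r \to \Box s) \to (s \land q)) requires \neg (r \to \Box s) \to (s \land q) at some successor in {7}.
      \neg (r \to \Box s) \to (s \land q) holds at 7, so \Diamond (\neg (r \to \Box s) \to (s \land q)) is true at 7.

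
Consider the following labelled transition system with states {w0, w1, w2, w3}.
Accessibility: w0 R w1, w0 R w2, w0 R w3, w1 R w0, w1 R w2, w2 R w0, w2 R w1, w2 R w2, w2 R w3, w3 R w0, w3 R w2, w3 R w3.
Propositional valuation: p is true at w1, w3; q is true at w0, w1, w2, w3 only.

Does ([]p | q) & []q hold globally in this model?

Yes

Recall that []ψ holds at a world iff ψ holds at every accessible world, and <>ψ holds iff ψ holds at some accessible world.
Let φ = ([]p | q) & []q. Evaluate φ at each world:
  w0 (successors {w1, w2, w3}): φ is true.
  w1 (successors {w0, w2}): φ is true.
  w2 (successors {w0, w1, w2, w3}): φ is true.
  w3 (successors {w0, w2, w3}): φ is true.
For instance, at w2:
  At w2: []p | q is true, []q is true, so ([]p | q) & []q is true.
    At w2: []p is false, q is true, so []p | q is true.
      At w2: []p requires p at every successor {w0, w1, w2, w3}.
        p fails at w0, so []p is false at w2.
    At w2: []q requires q at every successor {w0, w1, w2, w3}.
      At w0: q is true.
      At w1: q is true.
      At w2: q is true.
      At w3: q is true.
    So []q is true at w2.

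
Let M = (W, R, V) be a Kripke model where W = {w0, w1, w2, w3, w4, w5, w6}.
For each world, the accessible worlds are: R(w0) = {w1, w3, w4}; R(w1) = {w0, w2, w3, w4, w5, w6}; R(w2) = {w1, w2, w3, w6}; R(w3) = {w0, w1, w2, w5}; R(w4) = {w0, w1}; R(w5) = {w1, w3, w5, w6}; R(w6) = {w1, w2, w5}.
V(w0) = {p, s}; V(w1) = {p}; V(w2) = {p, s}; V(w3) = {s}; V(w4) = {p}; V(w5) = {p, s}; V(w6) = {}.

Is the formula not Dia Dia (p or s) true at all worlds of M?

No

Let φ = not Dia Dia (p or s). Evaluate φ at each world:
  w0 (successors {w1, w3, w4}): φ is false.
  w1 (successors {w0, w2, w3, w4, w5, w6}): φ is false.
  w2 (successors {w1, w2, w3, w6}): φ is false.
  w3 (successors {w0, w1, w2, w5}): φ is false.
  w4 (successors {w0, w1}): φ is false.
  w5 (successors {w1, w3, w5, w6}): φ is false.
  w6 (successors {w1, w2, w5}): φ is false.
Detail at w0 (counterexample):
  At w0: Dia Dia (p or s) is true, so not Dia Dia (p or s) is false.
    At w0: Dia Dia (p or s) requires Dia (p or s) at some successor in {w1, w3, w4}.
      Dia (p or s) holds at w1, so Dia Dia (p or s) is true at w0.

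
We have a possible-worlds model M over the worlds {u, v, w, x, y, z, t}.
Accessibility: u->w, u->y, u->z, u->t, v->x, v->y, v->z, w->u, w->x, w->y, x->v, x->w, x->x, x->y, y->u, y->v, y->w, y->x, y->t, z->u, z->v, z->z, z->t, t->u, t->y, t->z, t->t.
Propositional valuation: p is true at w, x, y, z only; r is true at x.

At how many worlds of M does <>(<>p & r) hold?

4

Let φ = <>(<>p & r). Evaluate φ at each world:
  u (successors {w, y, z, t}): φ is false.
  v (successors {x, y, z}): φ is true.
  w (successors {u, x, y}): φ is true.
  x (successors {v, w, x, y}): φ is true.
  y (successors {u, v, w, x, t}): φ is true.
  z (successors {u, v, z, t}): φ is false.
  t (successors {u, y, z, t}): φ is false.
For instance, at w:
  At w: <>(<>p & r) requires <>p & r at some successor in {u, x, y}.
    <>p & r holds at x, so <>(<>p & r) is true at w.
      At x: <>p is true, r is true, so <>p & r is true.
Satisfying worlds: {v, w, x, y}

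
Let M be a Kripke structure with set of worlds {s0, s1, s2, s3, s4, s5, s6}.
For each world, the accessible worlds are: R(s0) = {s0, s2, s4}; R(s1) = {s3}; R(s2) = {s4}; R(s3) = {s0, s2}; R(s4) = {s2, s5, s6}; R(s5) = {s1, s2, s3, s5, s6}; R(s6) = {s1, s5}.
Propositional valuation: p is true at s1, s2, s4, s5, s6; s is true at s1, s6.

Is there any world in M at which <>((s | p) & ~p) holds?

No

Let φ = <>((s | p) & ~p). Evaluate φ at each world:
  s0 (successors {s0, s2, s4}): φ is false.
  s1 (successors {s3}): φ is false.
  s2 (successors {s4}): φ is false.
  s3 (successors {s0, s2}): φ is false.
  s4 (successors {s2, s5, s6}): φ is false.
  s5 (successors {s1, s2, s3, s5, s6}): φ is false.
  s6 (successors {s1, s5}): φ is false.
For instance, at s4:
  At s4: <>((s | p) & ~p) requires (s | p) & ~p at some successor in {s2, s5, s6}.
    At s2: (s | p) & ~p is false.
    At s5: (s | p) & ~p is false.
    At s6: (s | p) & ~p is false.
  So <>((s | p) & ~p) is false at s4.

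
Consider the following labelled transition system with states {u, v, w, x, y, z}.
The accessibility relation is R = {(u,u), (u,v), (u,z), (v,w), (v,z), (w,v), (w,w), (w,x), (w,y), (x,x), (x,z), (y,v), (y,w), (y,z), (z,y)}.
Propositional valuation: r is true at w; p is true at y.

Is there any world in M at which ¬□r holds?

Yes

Let φ = ¬□r. Evaluate φ at each world:
  u (successors {u, v, z}): φ is true.
  v (successors {w, z}): φ is true.
  w (successors {v, w, x, y}): φ is true.
  x (successors {x, z}): φ is true.
  y (successors {v, w, z}): φ is true.
  z (successors {y}): φ is true.
Detail at u (witness):
  At u: □r is false, so ¬□r is true.
    At u: □r requires r at every successor {u, v, z}.
      r fails at u, so □r is false at u.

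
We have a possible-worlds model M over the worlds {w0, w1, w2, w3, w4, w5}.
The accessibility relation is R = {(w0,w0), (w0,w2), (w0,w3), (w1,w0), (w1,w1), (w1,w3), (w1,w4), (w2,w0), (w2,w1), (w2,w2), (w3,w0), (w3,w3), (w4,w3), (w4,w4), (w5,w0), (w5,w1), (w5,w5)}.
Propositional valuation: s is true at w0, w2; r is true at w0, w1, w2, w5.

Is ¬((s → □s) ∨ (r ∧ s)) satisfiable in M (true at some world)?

Recall that □ψ holds at a world iff ψ holds at every accessible world, and ◇ψ holds iff ψ holds at some accessible world.
Let φ = ¬((s → □s) ∨ (r ∧ s)). Evaluate φ at each world:
  w0 (successors {w0, w2, w3}): φ is false.
  w1 (successors {w0, w1, w3, w4}): φ is false.
  w2 (successors {w0, w1, w2}): φ is false.
  w3 (successors {w0, w3}): φ is false.
  w4 (successors {w3, w4}): φ is false.
  w5 (successors {w0, w1, w5}): φ is false.
For instance, at w4:
  At w4: (s → □s) ∨ (r ∧ s) is true, so ¬((s → □s) ∨ (r ∧ s)) is false.
    At w4: s → □s is true, r ∧ s is false, so (s → □s) ∨ (r ∧ s) is true.
      At w4: s is false, □s is false, so s → □s is true.

No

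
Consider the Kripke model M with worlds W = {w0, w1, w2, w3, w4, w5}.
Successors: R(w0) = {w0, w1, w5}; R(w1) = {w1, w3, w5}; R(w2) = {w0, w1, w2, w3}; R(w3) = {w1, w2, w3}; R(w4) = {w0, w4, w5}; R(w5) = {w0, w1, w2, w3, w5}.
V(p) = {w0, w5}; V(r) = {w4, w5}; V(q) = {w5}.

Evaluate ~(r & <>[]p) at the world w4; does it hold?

Yes

Recall that []ψ holds at a world iff ψ holds at every accessible world, and <>ψ holds iff ψ holds at some accessible world.
At w4: r & <>[]p is false, so ~(r & <>[]p) is true.
  At w4: r is true, <>[]p is false, so r & <>[]p is false.
    At w4: <>[]p requires []p at some successor in {w0, w4, w5}.
      At w0: []p is false.
      At w4: []p is false.
      At w5: []p is false.
    So <>[]p is false at w4.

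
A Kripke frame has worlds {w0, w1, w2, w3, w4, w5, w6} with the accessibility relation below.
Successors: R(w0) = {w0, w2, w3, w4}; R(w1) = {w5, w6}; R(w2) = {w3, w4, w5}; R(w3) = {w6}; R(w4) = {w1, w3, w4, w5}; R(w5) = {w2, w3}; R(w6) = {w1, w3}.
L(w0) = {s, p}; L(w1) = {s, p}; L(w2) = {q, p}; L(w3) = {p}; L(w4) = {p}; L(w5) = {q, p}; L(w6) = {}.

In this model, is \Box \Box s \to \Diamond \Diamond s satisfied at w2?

At w2: \Box \Box s is false, \Diamond \Diamond s is true, so \Box \Box s \to \Diamond \Diamond s is true.
  At w2: \Box \Box s requires \Box s at every successor {w3, w4, w5}.
    \Box s fails at w3, so \Box \Box s is false at w2.
      At w3: \Box s requires s at every successor {w6}.
        s fails at w6, so \Box s is false at w3.
  At w2: \Diamond \Diamond s requires \Diamond s at some successor in {w3, w4, w5}.
    \Diamond s holds at w4, so \Diamond \Diamond s is true at w2.
      At w4: \Diamond s requires s at some successor in {w1, w3, w4, w5}.
        s holds at w1, so \Diamond s is true at w4.

Yes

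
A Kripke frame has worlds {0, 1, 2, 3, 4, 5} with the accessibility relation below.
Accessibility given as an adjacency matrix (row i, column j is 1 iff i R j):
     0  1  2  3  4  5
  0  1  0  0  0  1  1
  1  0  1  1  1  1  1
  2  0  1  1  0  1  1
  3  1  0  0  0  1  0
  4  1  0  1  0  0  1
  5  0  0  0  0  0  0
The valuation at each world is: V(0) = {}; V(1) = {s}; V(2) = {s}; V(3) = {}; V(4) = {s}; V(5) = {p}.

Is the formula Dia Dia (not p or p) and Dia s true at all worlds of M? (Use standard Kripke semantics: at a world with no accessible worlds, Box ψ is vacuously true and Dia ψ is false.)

Recall that Dia ψ holds at a world iff ψ holds at some accessible world.
Let φ = Dia Dia (not p or p) and Dia s. Evaluate φ at each world:
  0 (successors {0, 4, 5}): φ is true.
  1 (successors {1, 2, 3, 4, 5}): φ is true.
  2 (successors {1, 2, 4, 5}): φ is true.
  3 (successors {0, 4}): φ is true.
  4 (successors {0, 2, 5}): φ is true.
  5 (successors ∅): φ is false.
Detail at 5 (counterexample):
  At 5: Dia Dia (not p or p) is false, Dia s is false, so Dia Dia (not p or p) and Dia s is false.
    At 5: no accessible worlds, so Dia Dia (not p or p) is false.
    At 5: no accessible worlds, so Dia s is false.

No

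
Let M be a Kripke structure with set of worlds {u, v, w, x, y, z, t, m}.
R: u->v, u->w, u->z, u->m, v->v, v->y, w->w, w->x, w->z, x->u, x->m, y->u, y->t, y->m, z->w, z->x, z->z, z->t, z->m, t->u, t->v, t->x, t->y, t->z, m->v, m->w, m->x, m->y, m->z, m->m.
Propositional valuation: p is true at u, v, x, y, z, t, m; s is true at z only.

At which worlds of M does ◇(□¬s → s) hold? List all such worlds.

Let φ = ◇(□¬s → s). Evaluate φ at each world:
  u (successors {v, w, z, m}): φ is true.
  v (successors {v, y}): φ is false.
  w (successors {w, x, z}): φ is true.
  x (successors {u, m}): φ is true.
  y (successors {u, t, m}): φ is true.
  z (successors {w, x, z, t, m}): φ is true.
  t (successors {u, v, x, y, z}): φ is true.
  m (successors {v, w, x, y, z, m}): φ is true.
For instance, at u:
  At u: ◇(□¬s → s) requires □¬s → s at some successor in {v, w, z, m}.
    □¬s → s holds at w, so ◇(□¬s → s) is true at u.
      At w: □¬s is false, s is false, so □¬s → s is true.
Satisfying worlds: {u, w, x, y, z, t, m}

u, w, x, y, z, t, m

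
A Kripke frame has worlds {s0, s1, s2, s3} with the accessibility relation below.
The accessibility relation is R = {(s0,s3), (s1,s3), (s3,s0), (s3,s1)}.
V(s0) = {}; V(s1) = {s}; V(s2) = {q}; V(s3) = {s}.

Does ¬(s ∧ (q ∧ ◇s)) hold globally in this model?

Yes

Let φ = ¬(s ∧ (q ∧ ◇s)). Evaluate φ at each world:
  s0 (successors {s3}): φ is true.
  s1 (successors {s3}): φ is true.
  s2 (successors ∅): φ is true.
  s3 (successors {s0, s1}): φ is true.
For instance, at s1:
  At s1: s ∧ (q ∧ ◇s) is false, so ¬(s ∧ (q ∧ ◇s)) is true.
    At s1: s is true, q ∧ ◇s is false, so s ∧ (q ∧ ◇s) is false.
      At s1: q is false, ◇s is true, so q ∧ ◇s is false.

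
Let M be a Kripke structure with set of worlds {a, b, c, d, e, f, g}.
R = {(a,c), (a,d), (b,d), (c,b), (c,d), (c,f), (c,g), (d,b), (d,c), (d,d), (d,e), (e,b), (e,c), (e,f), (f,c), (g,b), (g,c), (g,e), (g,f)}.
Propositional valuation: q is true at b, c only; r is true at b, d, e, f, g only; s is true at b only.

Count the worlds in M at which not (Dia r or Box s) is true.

1

Recall that Box ψ holds at a world iff ψ holds at every accessible world, and Dia ψ holds iff ψ holds at some accessible world.
Let φ = not (Dia r or Box s). Evaluate φ at each world:
  a (successors {c, d}): φ is false.
  b (successors {d}): φ is false.
  c (successors {b, d, f, g}): φ is false.
  d (successors {b, c, d, e}): φ is false.
  e (successors {b, c, f}): φ is false.
  f (successors {c}): φ is true.
  g (successors {b, c, e, f}): φ is false.
For instance, at a:
  At a: Dia r or Box s is true, so not (Dia r or Box s) is false.
    At a: Dia r is true, Box s is false, so Dia r or Box s is true.
      At a: Dia r requires r at some successor in {c, d}.
        r holds at d, so Dia r is true at a.
      At a: Box s requires s at every successor {c, d}.
        s fails at c, so Box s is false at a.
Satisfying worlds: {f}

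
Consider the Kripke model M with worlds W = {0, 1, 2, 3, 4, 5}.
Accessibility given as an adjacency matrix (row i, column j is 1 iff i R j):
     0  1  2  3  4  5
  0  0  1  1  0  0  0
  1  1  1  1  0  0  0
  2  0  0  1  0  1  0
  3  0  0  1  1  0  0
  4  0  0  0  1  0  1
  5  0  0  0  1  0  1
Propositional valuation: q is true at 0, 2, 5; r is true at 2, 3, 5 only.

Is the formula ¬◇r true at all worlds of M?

No

Recall that ◇ψ holds at a world iff ψ holds at some accessible world.
Let φ = ¬◇r. Evaluate φ at each world:
  0 (successors {1, 2}): φ is false.
  1 (successors {0, 1, 2}): φ is false.
  2 (successors {2, 4}): φ is false.
  3 (successors {2, 3}): φ is false.
  4 (successors {3, 5}): φ is false.
  5 (successors {3, 5}): φ is false.
Detail at 0 (counterexample):
  At 0: ◇r is true, so ¬◇r is false.
    At 0: ◇r requires r at some successor in {1, 2}.
      r holds at 2, so ◇r is true at 0.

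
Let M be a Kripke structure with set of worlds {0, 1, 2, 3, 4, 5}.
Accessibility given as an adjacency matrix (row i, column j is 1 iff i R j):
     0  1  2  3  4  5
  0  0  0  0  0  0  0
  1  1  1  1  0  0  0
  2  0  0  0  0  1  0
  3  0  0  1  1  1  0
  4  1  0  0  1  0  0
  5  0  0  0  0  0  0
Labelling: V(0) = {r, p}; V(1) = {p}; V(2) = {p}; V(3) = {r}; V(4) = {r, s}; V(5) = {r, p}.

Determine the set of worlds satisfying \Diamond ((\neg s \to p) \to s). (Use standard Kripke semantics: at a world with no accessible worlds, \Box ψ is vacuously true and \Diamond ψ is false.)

Let φ = \Diamond ((\neg s \to p) \to s). Evaluate φ at each world:
  0 (successors ∅): φ is false.
  1 (successors {0, 1, 2}): φ is false.
  2 (successors {4}): φ is true.
  3 (successors {2, 3, 4}): φ is true.
  4 (successors {0, 3}): φ is true.
  5 (successors ∅): φ is false.
For instance, at 4:
  At 4: \Diamond ((\neg s \to p) \to s) requires (\neg s \to p) \to s at some successor in {0, 3}.
    (\neg s \to p) \to s holds at 3, so \Diamond ((\neg s \to p) \to s) is true at 4.
Satisfying worlds: {2, 3, 4}

2, 3, 4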